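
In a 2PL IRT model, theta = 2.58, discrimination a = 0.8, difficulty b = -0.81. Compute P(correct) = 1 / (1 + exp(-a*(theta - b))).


a*(theta - b) = 0.8 * (2.58 - -0.81) = 2.712
exp(-2.712) = 0.0664
P = 1 / (1 + 0.0664)
P = 0.9377

0.9377


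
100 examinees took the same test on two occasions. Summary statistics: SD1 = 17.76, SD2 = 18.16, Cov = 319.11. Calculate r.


r = cov(X,Y) / (SD_X * SD_Y)
r = 319.11 / (17.76 * 18.16)
r = 319.11 / 322.5216
r = 0.9894

0.9894


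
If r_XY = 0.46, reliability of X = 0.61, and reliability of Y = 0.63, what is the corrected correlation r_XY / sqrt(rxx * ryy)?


r_corrected = rxy / sqrt(rxx * ryy)
= 0.46 / sqrt(0.61 * 0.63)
= 0.46 / sqrt(0.3843)
= 0.46 / 0.619919
r_corrected = 0.742

0.742


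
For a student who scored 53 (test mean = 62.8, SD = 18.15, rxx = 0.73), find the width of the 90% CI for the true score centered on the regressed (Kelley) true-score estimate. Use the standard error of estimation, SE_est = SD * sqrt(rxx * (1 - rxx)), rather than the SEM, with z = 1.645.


True score estimate = 0.73*53 + 0.27*62.8 = 55.646
SE_est = SD * sqrt(rxx * (1 - rxx)) = 18.15 * sqrt(0.73 * 0.27) = 18.15 * sqrt(0.1971) = 8.057864
CI = T_est +/- z * SE_est, so width = 2 * z * SE_est = 2 * 1.645 * 8.057864
Width = 26.5104

26.5104


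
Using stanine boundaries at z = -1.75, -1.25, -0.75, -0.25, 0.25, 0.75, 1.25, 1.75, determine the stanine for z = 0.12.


Stanine boundaries: [-1.75, -1.25, -0.75, -0.25, 0.25, 0.75, 1.25, 1.75]
z = 0.12
Check each boundary:
  z >= -1.75 -> could be stanine 2
  z >= -1.25 -> could be stanine 3
  z >= -0.75 -> could be stanine 4
  z >= -0.25 -> could be stanine 5
  z < 0.25
  z < 0.75
  z < 1.25
  z < 1.75
Highest qualifying boundary gives stanine = 5

5


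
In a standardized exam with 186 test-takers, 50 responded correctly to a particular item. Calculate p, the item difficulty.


Item difficulty p = number correct / total examinees
p = 50 / 186
p = 0.2688

0.2688


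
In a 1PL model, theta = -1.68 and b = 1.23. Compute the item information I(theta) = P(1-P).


P = 1/(1+exp(-(-1.68-1.23))) = 0.0517
I = P*(1-P) = 0.0517 * 0.9483
I = 0.049

0.049


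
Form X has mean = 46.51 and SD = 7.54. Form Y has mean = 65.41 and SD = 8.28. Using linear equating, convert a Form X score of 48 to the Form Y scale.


slope = SD_Y / SD_X = 8.28 / 7.54 ~ 1.0981
intercept = mean_Y - slope * mean_X = 65.41 - (8.28 / 7.54) * 46.51 ~ 14.3354
Y = slope * X + intercept. To avoid rounding drift from the rounded slope/intercept, evaluate the equivalent form Y = mean_Y + SD_Y * (X - mean_X) / SD_X at full precision:
Y = 65.41 + 8.28 * (48 - 46.51) / 7.54
Y = 65.41 + 8.28 * 1.49 / 7.54
Y = 65.41 + 12.3372 / 7.54
Y = 65.41 + 1.6362
Y = 67.0462

67.0462


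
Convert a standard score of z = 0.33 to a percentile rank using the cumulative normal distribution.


CDF(z) = 0.5 * (1 + erf(z/sqrt(2)))
erf(0.2333) = 0.2586
CDF = 0.6293
Percentile rank = 0.6293 * 100 = 62.93

62.93


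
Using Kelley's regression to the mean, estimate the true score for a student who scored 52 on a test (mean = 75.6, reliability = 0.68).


T_est = rxx * X + (1 - rxx) * mean
T_est = 0.68 * 52 + 0.32 * 75.6
T_est = 35.36 + 24.192
T_est = 59.552

59.552


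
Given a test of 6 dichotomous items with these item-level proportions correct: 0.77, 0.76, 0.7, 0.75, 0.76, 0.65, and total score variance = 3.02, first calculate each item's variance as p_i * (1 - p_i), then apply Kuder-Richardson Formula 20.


For each item, compute p_i * q_i:
  Item 1: 0.77 * 0.23 = 0.1771
  Item 2: 0.76 * 0.24 = 0.1824
  Item 3: 0.7 * 0.3 = 0.21
  Item 4: 0.75 * 0.25 = 0.1875
  Item 5: 0.76 * 0.24 = 0.1824
  Item 6: 0.65 * 0.35 = 0.2275
Sum(p_i * q_i) = 0.1771 + 0.1824 + 0.21 + 0.1875 + 0.1824 + 0.2275 = 1.1669
KR-20 = (k/(k-1)) * (1 - Sum(p_i*q_i) / Var_total)
= (6/5) * (1 - 1.1669/3.02)
= 1.2 * 0.6136
KR-20 = 0.7363

0.7363


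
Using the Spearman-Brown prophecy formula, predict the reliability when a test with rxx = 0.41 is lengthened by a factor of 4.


r_new = (n * rxx) / (1 + (n-1) * rxx)
r_new = (4 * 0.41) / (1 + 3 * 0.41)
r_new = 1.64 / 2.23
r_new = 0.7354

0.7354


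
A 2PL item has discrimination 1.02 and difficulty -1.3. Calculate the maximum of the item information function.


For 2PL, max info at theta = b = -1.3
I_max = a^2 / 4 = 1.02^2 / 4
= 1.0404 / 4
I_max = 0.2601

0.2601


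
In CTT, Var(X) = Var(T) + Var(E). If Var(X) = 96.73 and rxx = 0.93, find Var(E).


var_true = rxx * var_obs = 0.93 * 96.73 = 89.9589
var_error = var_obs - var_true
var_error = 96.73 - 89.9589
var_error = 6.7711

6.7711


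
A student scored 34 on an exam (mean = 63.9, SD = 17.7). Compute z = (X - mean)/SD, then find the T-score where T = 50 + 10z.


z = (X - mean) / SD = (34 - 63.9) / 17.7
z = -29.9 / 17.7
z = -1.6893
T-score = T = 50 + 10z
Carry z at full precision (z = -29.9 / 17.7) into the conversion:
T-score = 50 + 10 * (-29.9 / 17.7) = 50 + -299 / 17.7
T-score = 50 + -16.8927
T-score = 33.1073

33.1073


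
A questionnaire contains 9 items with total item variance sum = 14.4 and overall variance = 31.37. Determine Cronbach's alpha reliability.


alpha = (k/(k-1)) * (1 - sum(si^2)/s_total^2)
= (9/8) * (1 - 14.4/31.37)
alpha = 0.6086

0.6086


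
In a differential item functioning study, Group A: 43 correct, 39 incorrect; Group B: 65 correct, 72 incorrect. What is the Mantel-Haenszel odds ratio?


Odds_A = 43/39 = 1.1026
Odds_B = 65/72 = 0.9028
OR = Odds_A / Odds_B = 1.1026 / 0.9028
Exactly, OR = (43 * 72) / (39 * 65) = 3096 / 2535
OR = 1.2213

1.2213


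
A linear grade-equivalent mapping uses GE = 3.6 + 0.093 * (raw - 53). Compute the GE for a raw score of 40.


raw - median = 40 - 53 = -13
slope * diff = 0.093 * -13 = -1.209
GE = 3.6 + -1.209
GE = 2.391

2.391


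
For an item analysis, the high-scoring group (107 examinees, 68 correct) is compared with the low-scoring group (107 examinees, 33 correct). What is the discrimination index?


p_upper = 68/107 = 0.6355
p_lower = 33/107 = 0.3084
D = 0.6355 - 0.3084 = 0.3271

0.3271


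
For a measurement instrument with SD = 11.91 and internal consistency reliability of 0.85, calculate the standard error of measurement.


SEM = SD * sqrt(1 - rxx)
SEM = 11.91 * sqrt(1 - 0.85)
SEM = 11.91 * sqrt(0.15) = 11.91 * 0.387298
SEM = 4.6127

4.6127


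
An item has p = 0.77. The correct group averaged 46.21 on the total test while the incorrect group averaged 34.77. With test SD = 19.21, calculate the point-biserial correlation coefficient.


q = 1 - p = 0.23
rpb = ((M1 - M0) / SD) * sqrt(p * q)
rpb = ((46.21 - 34.77) / 19.21) * sqrt(0.77 * 0.23)
rpb = 0.2506

0.2506


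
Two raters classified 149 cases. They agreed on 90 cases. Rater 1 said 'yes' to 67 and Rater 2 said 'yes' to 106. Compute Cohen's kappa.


P_o = 90/149 = 0.604027
P_e = (67*106 + 82*43) / 22201 = 0.478717
kappa = (P_o - P_e) / (1 - P_e)
kappa = (0.604027 - 0.478717) / (1 - 0.478717)
kappa = 0.2404

0.2404


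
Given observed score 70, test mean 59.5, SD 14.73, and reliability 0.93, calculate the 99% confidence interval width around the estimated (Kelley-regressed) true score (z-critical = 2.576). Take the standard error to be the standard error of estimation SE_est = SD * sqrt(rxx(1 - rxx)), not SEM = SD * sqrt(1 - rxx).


True score estimate = 0.93*70 + 0.07*59.5 = 69.265
SE_est = SD * sqrt(rxx * (1 - rxx)) = 14.73 * sqrt(0.93 * 0.07) = 14.73 * sqrt(0.0651) = 3.758316
CI = T_est +/- z * SE_est, so width = 2 * z * SE_est = 2 * 2.576 * 3.758316
Width = 19.3628

19.3628


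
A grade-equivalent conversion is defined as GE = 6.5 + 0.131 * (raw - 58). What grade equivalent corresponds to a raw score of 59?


raw - median = 59 - 58 = 1
slope * diff = 0.131 * 1 = 0.131
GE = 6.5 + 0.131
GE = 6.631

6.631


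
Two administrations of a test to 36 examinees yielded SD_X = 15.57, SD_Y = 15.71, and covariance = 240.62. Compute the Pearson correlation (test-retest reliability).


r = cov(X,Y) / (SD_X * SD_Y)
r = 240.62 / (15.57 * 15.71)
r = 240.62 / 244.6047
r = 0.9837

0.9837


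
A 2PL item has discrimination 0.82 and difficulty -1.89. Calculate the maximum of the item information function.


For 2PL, max info at theta = b = -1.89
I_max = a^2 / 4 = 0.82^2 / 4
= 0.6724 / 4
I_max = 0.1681

0.1681


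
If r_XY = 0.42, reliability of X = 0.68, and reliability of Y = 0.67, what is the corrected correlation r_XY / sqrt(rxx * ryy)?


r_corrected = rxy / sqrt(rxx * ryy)
= 0.42 / sqrt(0.68 * 0.67)
= 0.42 / sqrt(0.4556)
= 0.42 / 0.674981
r_corrected = 0.6222

0.6222


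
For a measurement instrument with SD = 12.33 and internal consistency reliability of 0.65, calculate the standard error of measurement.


SEM = SD * sqrt(1 - rxx)
SEM = 12.33 * sqrt(1 - 0.65)
SEM = 12.33 * sqrt(0.35) = 12.33 * 0.591608
SEM = 7.2945

7.2945


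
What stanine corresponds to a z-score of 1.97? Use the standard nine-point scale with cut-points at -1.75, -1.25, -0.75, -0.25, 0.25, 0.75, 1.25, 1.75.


Stanine boundaries: [-1.75, -1.25, -0.75, -0.25, 0.25, 0.75, 1.25, 1.75]
z = 1.97
Check each boundary:
  z >= -1.75 -> could be stanine 2
  z >= -1.25 -> could be stanine 3
  z >= -0.75 -> could be stanine 4
  z >= -0.25 -> could be stanine 5
  z >= 0.25 -> could be stanine 6
  z >= 0.75 -> could be stanine 7
  z >= 1.25 -> could be stanine 8
  z >= 1.75 -> could be stanine 9
Highest qualifying boundary gives stanine = 9

9


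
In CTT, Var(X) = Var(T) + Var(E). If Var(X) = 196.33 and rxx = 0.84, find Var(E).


var_true = rxx * var_obs = 0.84 * 196.33 = 164.9172
var_error = var_obs - var_true
var_error = 196.33 - 164.9172
var_error = 31.4128

31.4128


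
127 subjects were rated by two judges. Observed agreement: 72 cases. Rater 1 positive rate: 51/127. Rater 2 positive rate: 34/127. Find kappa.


P_o = 72/127 = 0.566929
P_e = (51*34 + 76*93) / 16129 = 0.545725
kappa = (P_o - P_e) / (1 - P_e)
kappa = (0.566929 - 0.545725) / (1 - 0.545725)
kappa = 0.0467

0.0467


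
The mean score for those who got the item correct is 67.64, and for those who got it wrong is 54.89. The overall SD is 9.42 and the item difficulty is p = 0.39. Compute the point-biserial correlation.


q = 1 - p = 0.61
rpb = ((M1 - M0) / SD) * sqrt(p * q)
rpb = ((67.64 - 54.89) / 9.42) * sqrt(0.39 * 0.61)
rpb = 0.6602

0.6602


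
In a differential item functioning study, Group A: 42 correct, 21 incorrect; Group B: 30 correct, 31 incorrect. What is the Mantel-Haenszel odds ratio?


Odds_A = 42/21 = 2.0
Odds_B = 30/31 = 0.9677
OR = Odds_A / Odds_B = 2.0 / 0.9677
Exactly, OR = (42 * 31) / (21 * 30) = 1302 / 630
OR = 2.0667

2.0667


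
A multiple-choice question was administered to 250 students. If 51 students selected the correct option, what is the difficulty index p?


Item difficulty p = number correct / total examinees
p = 51 / 250
p = 0.204

0.204


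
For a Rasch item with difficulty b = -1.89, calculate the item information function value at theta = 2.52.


P = 1/(1+exp(-(2.52--1.89))) = 0.988
I = P*(1-P) = 0.988 * 0.012
I = 0.0119

0.0119


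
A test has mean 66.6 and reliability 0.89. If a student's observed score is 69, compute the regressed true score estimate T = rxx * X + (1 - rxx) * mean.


T_est = rxx * X + (1 - rxx) * mean
T_est = 0.89 * 69 + 0.11 * 66.6
T_est = 61.41 + 7.326
T_est = 68.736

68.736


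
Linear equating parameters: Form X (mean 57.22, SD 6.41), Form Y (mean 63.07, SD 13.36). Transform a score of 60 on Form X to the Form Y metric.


slope = SD_Y / SD_X = 13.36 / 6.41 ~ 2.0842
intercept = mean_Y - slope * mean_X = 63.07 - (13.36 / 6.41) * 57.22 ~ -56.1904
Y = slope * X + intercept. To avoid rounding drift from the rounded slope/intercept, evaluate the equivalent form Y = mean_Y + SD_Y * (X - mean_X) / SD_X at full precision:
Y = 63.07 + 13.36 * (60 - 57.22) / 6.41
Y = 63.07 + 13.36 * 2.78 / 6.41
Y = 63.07 + 37.1408 / 6.41
Y = 63.07 + 5.7942
Y = 68.8642

68.8642


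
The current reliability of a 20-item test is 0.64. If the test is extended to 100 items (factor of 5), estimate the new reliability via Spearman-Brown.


r_new = (n * rxx) / (1 + (n-1) * rxx)
r_new = (5 * 0.64) / (1 + 4 * 0.64)
r_new = 3.2 / 3.56
r_new = 0.8989

0.8989


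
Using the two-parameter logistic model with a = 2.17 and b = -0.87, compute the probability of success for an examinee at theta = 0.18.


a*(theta - b) = 2.17 * (0.18 - -0.87) = 2.2785
exp(-2.2785) = 0.1024
P = 1 / (1 + 0.1024)
P = 0.9071

0.9071


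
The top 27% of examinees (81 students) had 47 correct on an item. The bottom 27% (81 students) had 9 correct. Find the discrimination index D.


p_upper = 47/81 = 0.5802
p_lower = 9/81 = 0.1111
D = 0.5802 - 0.1111 = 0.4691

0.4691


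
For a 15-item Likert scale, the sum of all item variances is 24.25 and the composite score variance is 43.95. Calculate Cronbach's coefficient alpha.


alpha = (k/(k-1)) * (1 - sum(si^2)/s_total^2)
= (15/14) * (1 - 24.25/43.95)
alpha = 0.4803

0.4803


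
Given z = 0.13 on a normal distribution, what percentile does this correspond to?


CDF(z) = 0.5 * (1 + erf(z/sqrt(2)))
erf(0.0919) = 0.1034
CDF = 0.5517
Percentile rank = 0.5517 * 100 = 55.17

55.17


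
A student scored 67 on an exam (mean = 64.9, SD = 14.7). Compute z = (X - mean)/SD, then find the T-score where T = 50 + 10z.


z = (X - mean) / SD = (67 - 64.9) / 14.7
z = 2.1 / 14.7
z = 0.1429
T-score = T = 50 + 10z
Carry z at full precision (z = 2.1 / 14.7) into the conversion:
T-score = 50 + 10 * (2.1 / 14.7) = 50 + 21 / 14.7
T-score = 50 + 1.4286
T-score = 51.4286

51.4286


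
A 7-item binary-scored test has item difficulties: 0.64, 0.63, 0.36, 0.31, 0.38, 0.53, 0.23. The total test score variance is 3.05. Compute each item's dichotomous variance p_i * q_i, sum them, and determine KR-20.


For each item, compute p_i * q_i:
  Item 1: 0.64 * 0.36 = 0.2304
  Item 2: 0.63 * 0.37 = 0.2331
  Item 3: 0.36 * 0.64 = 0.2304
  Item 4: 0.31 * 0.69 = 0.2139
  Item 5: 0.38 * 0.62 = 0.2356
  Item 6: 0.53 * 0.47 = 0.2491
  Item 7: 0.23 * 0.77 = 0.1771
Sum(p_i * q_i) = 0.2304 + 0.2331 + 0.2304 + 0.2139 + 0.2356 + 0.2491 + 0.1771 = 1.5696
KR-20 = (k/(k-1)) * (1 - Sum(p_i*q_i) / Var_total)
= (7/6) * (1 - 1.5696/3.05)
= 1.1667 * 0.4854
KR-20 = 0.5663

0.5663


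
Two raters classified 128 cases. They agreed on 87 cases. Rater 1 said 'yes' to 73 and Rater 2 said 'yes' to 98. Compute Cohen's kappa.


P_o = 87/128 = 0.679688
P_e = (73*98 + 55*30) / 16384 = 0.537354
kappa = (P_o - P_e) / (1 - P_e)
kappa = (0.679688 - 0.537354) / (1 - 0.537354)
kappa = 0.3077

0.3077


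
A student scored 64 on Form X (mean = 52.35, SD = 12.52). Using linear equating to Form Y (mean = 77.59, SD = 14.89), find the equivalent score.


slope = SD_Y / SD_X = 14.89 / 12.52 ~ 1.1893
intercept = mean_Y - slope * mean_X = 77.59 - (14.89 / 12.52) * 52.35 ~ 15.3303
Y = slope * X + intercept. To avoid rounding drift from the rounded slope/intercept, evaluate the equivalent form Y = mean_Y + SD_Y * (X - mean_X) / SD_X at full precision:
Y = 77.59 + 14.89 * (64 - 52.35) / 12.52
Y = 77.59 + 14.89 * 11.65 / 12.52
Y = 77.59 + 173.4685 / 12.52
Y = 77.59 + 13.8553
Y = 91.4453

91.4453


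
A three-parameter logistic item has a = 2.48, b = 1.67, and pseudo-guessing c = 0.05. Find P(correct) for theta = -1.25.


logit = 2.48*(-1.25 - 1.67) = -7.2416
P* = 1/(1 + exp(--7.2416)) = 0.0007
P = 0.05 + (1 - 0.05) * 0.0007
P = 0.0507

0.0507


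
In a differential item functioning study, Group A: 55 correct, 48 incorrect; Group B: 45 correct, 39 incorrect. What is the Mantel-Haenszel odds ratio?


Odds_A = 55/48 = 1.1458
Odds_B = 45/39 = 1.1538
OR = Odds_A / Odds_B = 1.1458 / 1.1538
Exactly, OR = (55 * 39) / (48 * 45) = 2145 / 2160
OR = 0.9931

0.9931


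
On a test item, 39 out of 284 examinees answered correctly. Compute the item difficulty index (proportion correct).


Item difficulty p = number correct / total examinees
p = 39 / 284
p = 0.1373

0.1373


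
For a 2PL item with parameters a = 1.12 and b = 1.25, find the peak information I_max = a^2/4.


For 2PL, max info at theta = b = 1.25
I_max = a^2 / 4 = 1.12^2 / 4
= 1.2544 / 4
I_max = 0.3136

0.3136


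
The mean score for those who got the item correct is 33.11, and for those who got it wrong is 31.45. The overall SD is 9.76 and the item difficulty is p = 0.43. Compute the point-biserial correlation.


q = 1 - p = 0.57
rpb = ((M1 - M0) / SD) * sqrt(p * q)
rpb = ((33.11 - 31.45) / 9.76) * sqrt(0.43 * 0.57)
rpb = 0.0842

0.0842


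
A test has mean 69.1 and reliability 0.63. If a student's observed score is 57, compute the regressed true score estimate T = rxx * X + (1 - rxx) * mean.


T_est = rxx * X + (1 - rxx) * mean
T_est = 0.63 * 57 + 0.37 * 69.1
T_est = 35.91 + 25.567
T_est = 61.477

61.477


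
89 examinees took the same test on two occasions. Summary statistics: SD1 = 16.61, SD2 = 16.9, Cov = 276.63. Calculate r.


r = cov(X,Y) / (SD_X * SD_Y)
r = 276.63 / (16.61 * 16.9)
r = 276.63 / 280.709
r = 0.9855

0.9855


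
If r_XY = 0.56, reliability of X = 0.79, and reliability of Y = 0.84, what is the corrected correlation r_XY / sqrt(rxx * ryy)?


r_corrected = rxy / sqrt(rxx * ryy)
= 0.56 / sqrt(0.79 * 0.84)
= 0.56 / sqrt(0.6636)
= 0.56 / 0.814616
r_corrected = 0.6874

0.6874


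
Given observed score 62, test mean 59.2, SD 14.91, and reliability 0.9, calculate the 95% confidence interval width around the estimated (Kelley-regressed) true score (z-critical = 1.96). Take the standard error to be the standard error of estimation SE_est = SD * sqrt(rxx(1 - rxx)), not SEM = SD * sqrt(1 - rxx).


True score estimate = 0.9*62 + 0.1*59.2 = 61.72
SE_est = SD * sqrt(rxx * (1 - rxx)) = 14.91 * sqrt(0.9 * 0.1) = 14.91 * sqrt(0.09) = 4.473
CI = T_est +/- z * SE_est, so width = 2 * z * SE_est = 2 * 1.96 * 4.473
Width = 17.5342

17.5342


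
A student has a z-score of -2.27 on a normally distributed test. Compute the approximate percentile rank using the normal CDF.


CDF(z) = 0.5 * (1 + erf(z/sqrt(2)))
erf(-1.6051) = -0.9768
CDF = 0.0116
Percentile rank = 0.0116 * 100 = 1.16

1.16


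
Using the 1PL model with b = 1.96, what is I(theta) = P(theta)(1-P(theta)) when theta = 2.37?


P = 1/(1+exp(-(2.37-1.96))) = 0.6011
I = P*(1-P) = 0.6011 * 0.3989
I = 0.2398

0.2398


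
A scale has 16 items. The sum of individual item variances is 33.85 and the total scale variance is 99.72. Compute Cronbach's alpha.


alpha = (k/(k-1)) * (1 - sum(si^2)/s_total^2)
= (16/15) * (1 - 33.85/99.72)
alpha = 0.7046

0.7046


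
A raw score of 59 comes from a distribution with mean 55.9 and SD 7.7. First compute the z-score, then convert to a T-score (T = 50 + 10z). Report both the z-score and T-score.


z = (X - mean) / SD = (59 - 55.9) / 7.7
z = 3.1 / 7.7
z = 0.4026
T-score = T = 50 + 10z
Carry z at full precision (z = 3.1 / 7.7) into the conversion:
T-score = 50 + 10 * (3.1 / 7.7) = 50 + 31 / 7.7
T-score = 50 + 4.026
T-score = 54.026

54.026


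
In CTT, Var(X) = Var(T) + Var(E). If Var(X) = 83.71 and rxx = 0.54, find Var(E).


var_true = rxx * var_obs = 0.54 * 83.71 = 45.2034
var_error = var_obs - var_true
var_error = 83.71 - 45.2034
var_error = 38.5066

38.5066


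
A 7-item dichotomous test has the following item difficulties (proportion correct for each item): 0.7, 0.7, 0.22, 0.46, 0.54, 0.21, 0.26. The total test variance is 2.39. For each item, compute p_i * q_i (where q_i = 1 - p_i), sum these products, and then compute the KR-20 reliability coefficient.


For each item, compute p_i * q_i:
  Item 1: 0.7 * 0.3 = 0.21
  Item 2: 0.7 * 0.3 = 0.21
  Item 3: 0.22 * 0.78 = 0.1716
  Item 4: 0.46 * 0.54 = 0.2484
  Item 5: 0.54 * 0.46 = 0.2484
  Item 6: 0.21 * 0.79 = 0.1659
  Item 7: 0.26 * 0.74 = 0.1924
Sum(p_i * q_i) = 0.21 + 0.21 + 0.1716 + 0.2484 + 0.2484 + 0.1659 + 0.1924 = 1.4467
KR-20 = (k/(k-1)) * (1 - Sum(p_i*q_i) / Var_total)
= (7/6) * (1 - 1.4467/2.39)
= 1.1667 * 0.3947
KR-20 = 0.4605

0.4605


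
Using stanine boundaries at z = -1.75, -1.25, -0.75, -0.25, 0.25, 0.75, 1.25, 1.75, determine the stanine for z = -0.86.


Stanine boundaries: [-1.75, -1.25, -0.75, -0.25, 0.25, 0.75, 1.25, 1.75]
z = -0.86
Check each boundary:
  z >= -1.75 -> could be stanine 2
  z >= -1.25 -> could be stanine 3
  z < -0.75
  z < -0.25
  z < 0.25
  z < 0.75
  z < 1.25
  z < 1.75
Highest qualifying boundary gives stanine = 3

3


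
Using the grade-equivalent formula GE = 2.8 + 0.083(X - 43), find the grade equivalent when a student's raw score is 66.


raw - median = 66 - 43 = 23
slope * diff = 0.083 * 23 = 1.909
GE = 2.8 + 1.909
GE = 4.709

4.709


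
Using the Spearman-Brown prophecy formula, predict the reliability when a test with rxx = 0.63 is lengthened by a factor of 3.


r_new = (n * rxx) / (1 + (n-1) * rxx)
r_new = (3 * 0.63) / (1 + 2 * 0.63)
r_new = 1.89 / 2.26
r_new = 0.8363

0.8363


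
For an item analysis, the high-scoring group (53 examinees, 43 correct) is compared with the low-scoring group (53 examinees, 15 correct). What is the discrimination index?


p_upper = 43/53 = 0.8113
p_lower = 15/53 = 0.283
D = 0.8113 - 0.283 = 0.5283

0.5283


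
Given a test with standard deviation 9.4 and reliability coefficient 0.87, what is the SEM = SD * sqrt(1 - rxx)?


SEM = SD * sqrt(1 - rxx)
SEM = 9.4 * sqrt(1 - 0.87)
SEM = 9.4 * sqrt(0.13) = 9.4 * 0.360555
SEM = 3.3892

3.3892


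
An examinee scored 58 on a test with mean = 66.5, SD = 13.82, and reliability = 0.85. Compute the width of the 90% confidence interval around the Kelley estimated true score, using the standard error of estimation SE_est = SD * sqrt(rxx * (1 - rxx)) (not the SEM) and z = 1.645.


True score estimate = 0.85*58 + 0.15*66.5 = 59.275
SE_est = SD * sqrt(rxx * (1 - rxx)) = 13.82 * sqrt(0.85 * 0.15) = 13.82 * sqrt(0.1275) = 4.934727
CI = T_est +/- z * SE_est, so width = 2 * z * SE_est = 2 * 1.645 * 4.934727
Width = 16.2353

16.2353


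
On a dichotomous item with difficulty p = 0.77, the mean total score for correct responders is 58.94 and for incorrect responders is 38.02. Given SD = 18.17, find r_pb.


q = 1 - p = 0.23
rpb = ((M1 - M0) / SD) * sqrt(p * q)
rpb = ((58.94 - 38.02) / 18.17) * sqrt(0.77 * 0.23)
rpb = 0.4845

0.4845


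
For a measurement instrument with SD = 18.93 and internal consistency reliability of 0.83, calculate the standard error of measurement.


SEM = SD * sqrt(1 - rxx)
SEM = 18.93 * sqrt(1 - 0.83)
SEM = 18.93 * sqrt(0.17) = 18.93 * 0.412311
SEM = 7.805

7.805


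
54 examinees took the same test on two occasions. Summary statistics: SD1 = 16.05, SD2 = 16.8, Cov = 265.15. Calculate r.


r = cov(X,Y) / (SD_X * SD_Y)
r = 265.15 / (16.05 * 16.8)
r = 265.15 / 269.64
r = 0.9833

0.9833


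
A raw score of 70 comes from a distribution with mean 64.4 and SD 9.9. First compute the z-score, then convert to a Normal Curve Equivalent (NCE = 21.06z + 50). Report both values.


z = (X - mean) / SD = (70 - 64.4) / 9.9
z = 5.6 / 9.9
z = 0.5657
NCE = NCE = 21.06z + 50
Carry z at full precision (z = 5.6 / 9.9) into the conversion:
NCE = 21.06 * (5.6 / 9.9) + 50 = 117.936 / 9.9 + 50
NCE = 11.9127 + 50
NCE = 61.9127

61.9127


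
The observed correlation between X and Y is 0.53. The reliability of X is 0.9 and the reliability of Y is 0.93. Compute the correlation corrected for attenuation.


r_corrected = rxy / sqrt(rxx * ryy)
= 0.53 / sqrt(0.9 * 0.93)
= 0.53 / sqrt(0.837)
= 0.53 / 0.914877
r_corrected = 0.5793

0.5793


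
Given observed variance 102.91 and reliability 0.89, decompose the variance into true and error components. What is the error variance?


var_true = rxx * var_obs = 0.89 * 102.91 = 91.5899
var_error = var_obs - var_true
var_error = 102.91 - 91.5899
var_error = 11.3201

11.3201


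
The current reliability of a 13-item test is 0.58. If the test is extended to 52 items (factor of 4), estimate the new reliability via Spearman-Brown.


r_new = (n * rxx) / (1 + (n-1) * rxx)
r_new = (4 * 0.58) / (1 + 3 * 0.58)
r_new = 2.32 / 2.74
r_new = 0.8467

0.8467


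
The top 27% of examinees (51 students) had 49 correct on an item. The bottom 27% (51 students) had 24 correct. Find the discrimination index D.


p_upper = 49/51 = 0.9608
p_lower = 24/51 = 0.4706
D = 0.9608 - 0.4706 = 0.4902

0.4902


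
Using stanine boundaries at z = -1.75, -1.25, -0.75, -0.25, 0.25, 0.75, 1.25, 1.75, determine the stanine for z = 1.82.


Stanine boundaries: [-1.75, -1.25, -0.75, -0.25, 0.25, 0.75, 1.25, 1.75]
z = 1.82
Check each boundary:
  z >= -1.75 -> could be stanine 2
  z >= -1.25 -> could be stanine 3
  z >= -0.75 -> could be stanine 4
  z >= -0.25 -> could be stanine 5
  z >= 0.25 -> could be stanine 6
  z >= 0.75 -> could be stanine 7
  z >= 1.25 -> could be stanine 8
  z >= 1.75 -> could be stanine 9
Highest qualifying boundary gives stanine = 9

9


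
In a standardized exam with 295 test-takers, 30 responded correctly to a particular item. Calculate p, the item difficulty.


Item difficulty p = number correct / total examinees
p = 30 / 295
p = 0.1017

0.1017


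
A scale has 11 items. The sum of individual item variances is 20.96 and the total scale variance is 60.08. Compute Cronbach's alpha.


alpha = (k/(k-1)) * (1 - sum(si^2)/s_total^2)
= (11/10) * (1 - 20.96/60.08)
alpha = 0.7162

0.7162


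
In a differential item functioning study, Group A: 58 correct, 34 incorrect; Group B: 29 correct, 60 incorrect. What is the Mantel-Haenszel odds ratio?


Odds_A = 58/34 = 1.7059
Odds_B = 29/60 = 0.4833
OR = Odds_A / Odds_B = 1.7059 / 0.4833
Exactly, OR = (58 * 60) / (34 * 29) = 3480 / 986
OR = 3.5294

3.5294


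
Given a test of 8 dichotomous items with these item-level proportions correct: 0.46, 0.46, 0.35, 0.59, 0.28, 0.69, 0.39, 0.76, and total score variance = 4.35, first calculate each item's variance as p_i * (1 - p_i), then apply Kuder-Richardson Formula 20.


For each item, compute p_i * q_i:
  Item 1: 0.46 * 0.54 = 0.2484
  Item 2: 0.46 * 0.54 = 0.2484
  Item 3: 0.35 * 0.65 = 0.2275
  Item 4: 0.59 * 0.41 = 0.2419
  Item 5: 0.28 * 0.72 = 0.2016
  Item 6: 0.69 * 0.31 = 0.2139
  Item 7: 0.39 * 0.61 = 0.2379
  Item 8: 0.76 * 0.24 = 0.1824
Sum(p_i * q_i) = 0.2484 + 0.2484 + 0.2275 + 0.2419 + 0.2016 + 0.2139 + 0.2379 + 0.1824 = 1.802
KR-20 = (k/(k-1)) * (1 - Sum(p_i*q_i) / Var_total)
= (8/7) * (1 - 1.802/4.35)
= 1.1429 * 0.5857
KR-20 = 0.6694

0.6694


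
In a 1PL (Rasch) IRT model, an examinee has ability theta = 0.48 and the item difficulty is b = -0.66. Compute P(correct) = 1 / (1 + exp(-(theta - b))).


theta - b = 0.48 - -0.66 = 1.14
exp(-(theta - b)) = exp(-1.14) = 0.3198
P = 1 / (1 + 0.3198)
P = 0.7577

0.7577


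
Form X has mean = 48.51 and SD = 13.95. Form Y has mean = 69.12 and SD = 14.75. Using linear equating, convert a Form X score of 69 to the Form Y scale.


slope = SD_Y / SD_X = 14.75 / 13.95 ~ 1.0573
intercept = mean_Y - slope * mean_X = 69.12 - (14.75 / 13.95) * 48.51 ~ 17.8281
Y = slope * X + intercept. To avoid rounding drift from the rounded slope/intercept, evaluate the equivalent form Y = mean_Y + SD_Y * (X - mean_X) / SD_X at full precision:
Y = 69.12 + 14.75 * (69 - 48.51) / 13.95
Y = 69.12 + 14.75 * 20.49 / 13.95
Y = 69.12 + 302.2275 / 13.95
Y = 69.12 + 21.6651
Y = 90.7851

90.7851


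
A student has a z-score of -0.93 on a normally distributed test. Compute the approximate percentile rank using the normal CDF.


CDF(z) = 0.5 * (1 + erf(z/sqrt(2)))
erf(-0.6576) = -0.6476
CDF = 0.1762
Percentile rank = 0.1762 * 100 = 17.62

17.62


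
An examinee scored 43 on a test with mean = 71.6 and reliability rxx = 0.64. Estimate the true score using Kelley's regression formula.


T_est = rxx * X + (1 - rxx) * mean
T_est = 0.64 * 43 + 0.36 * 71.6
T_est = 27.52 + 25.776
T_est = 53.296

53.296


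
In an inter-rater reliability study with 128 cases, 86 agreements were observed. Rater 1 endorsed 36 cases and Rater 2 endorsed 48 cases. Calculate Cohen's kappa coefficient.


P_o = 86/128 = 0.671875
P_e = (36*48 + 92*80) / 16384 = 0.554688
kappa = (P_o - P_e) / (1 - P_e)
kappa = (0.671875 - 0.554688) / (1 - 0.554688)
kappa = 0.2632

0.2632


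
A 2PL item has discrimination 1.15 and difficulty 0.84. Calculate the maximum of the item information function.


For 2PL, max info at theta = b = 0.84
I_max = a^2 / 4 = 1.15^2 / 4
= 1.3225 / 4
I_max = 0.3306

0.3306


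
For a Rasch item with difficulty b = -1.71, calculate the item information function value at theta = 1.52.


P = 1/(1+exp(-(1.52--1.71))) = 0.9619
I = P*(1-P) = 0.9619 * 0.0381
I = 0.0366

0.0366


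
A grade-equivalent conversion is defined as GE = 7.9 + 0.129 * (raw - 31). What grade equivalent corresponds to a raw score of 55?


raw - median = 55 - 31 = 24
slope * diff = 0.129 * 24 = 3.096
GE = 7.9 + 3.096
GE = 10.996

10.996


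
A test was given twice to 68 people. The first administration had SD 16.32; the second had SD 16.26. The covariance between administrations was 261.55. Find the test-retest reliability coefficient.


r = cov(X,Y) / (SD_X * SD_Y)
r = 261.55 / (16.32 * 16.26)
r = 261.55 / 265.3632
r = 0.9856

0.9856


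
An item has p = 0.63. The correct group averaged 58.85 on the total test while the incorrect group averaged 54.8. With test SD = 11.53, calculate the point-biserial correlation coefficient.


q = 1 - p = 0.37
rpb = ((M1 - M0) / SD) * sqrt(p * q)
rpb = ((58.85 - 54.8) / 11.53) * sqrt(0.63 * 0.37)
rpb = 0.1696

0.1696


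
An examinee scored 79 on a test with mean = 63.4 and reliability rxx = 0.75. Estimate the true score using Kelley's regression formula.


T_est = rxx * X + (1 - rxx) * mean
T_est = 0.75 * 79 + 0.25 * 63.4
T_est = 59.25 + 15.85
T_est = 75.1

75.1


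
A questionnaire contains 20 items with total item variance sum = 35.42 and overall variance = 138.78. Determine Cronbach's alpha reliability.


alpha = (k/(k-1)) * (1 - sum(si^2)/s_total^2)
= (20/19) * (1 - 35.42/138.78)
alpha = 0.784

0.784


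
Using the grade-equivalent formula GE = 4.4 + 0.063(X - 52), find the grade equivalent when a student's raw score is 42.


raw - median = 42 - 52 = -10
slope * diff = 0.063 * -10 = -0.63
GE = 4.4 + -0.63
GE = 3.77

3.77


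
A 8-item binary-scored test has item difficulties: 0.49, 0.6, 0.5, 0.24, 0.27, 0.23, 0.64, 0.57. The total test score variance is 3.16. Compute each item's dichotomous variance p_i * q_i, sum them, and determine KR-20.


For each item, compute p_i * q_i:
  Item 1: 0.49 * 0.51 = 0.2499
  Item 2: 0.6 * 0.4 = 0.24
  Item 3: 0.5 * 0.5 = 0.25
  Item 4: 0.24 * 0.76 = 0.1824
  Item 5: 0.27 * 0.73 = 0.1971
  Item 6: 0.23 * 0.77 = 0.1771
  Item 7: 0.64 * 0.36 = 0.2304
  Item 8: 0.57 * 0.43 = 0.2451
Sum(p_i * q_i) = 0.2499 + 0.24 + 0.25 + 0.1824 + 0.1971 + 0.1771 + 0.2304 + 0.2451 = 1.772
KR-20 = (k/(k-1)) * (1 - Sum(p_i*q_i) / Var_total)
= (8/7) * (1 - 1.772/3.16)
= 1.1429 * 0.4392
KR-20 = 0.502

0.502


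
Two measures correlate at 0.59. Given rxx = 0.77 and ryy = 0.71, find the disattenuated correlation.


r_corrected = rxy / sqrt(rxx * ryy)
= 0.59 / sqrt(0.77 * 0.71)
= 0.59 / sqrt(0.5467)
= 0.59 / 0.739392
r_corrected = 0.798

0.798


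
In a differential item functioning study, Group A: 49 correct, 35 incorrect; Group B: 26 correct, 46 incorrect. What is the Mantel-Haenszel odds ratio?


Odds_A = 49/35 = 1.4
Odds_B = 26/46 = 0.5652
OR = Odds_A / Odds_B = 1.4 / 0.5652
Exactly, OR = (49 * 46) / (35 * 26) = 2254 / 910
OR = 2.4769

2.4769


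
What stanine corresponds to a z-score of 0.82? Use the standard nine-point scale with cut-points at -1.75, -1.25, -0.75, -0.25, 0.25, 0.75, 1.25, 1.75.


Stanine boundaries: [-1.75, -1.25, -0.75, -0.25, 0.25, 0.75, 1.25, 1.75]
z = 0.82
Check each boundary:
  z >= -1.75 -> could be stanine 2
  z >= -1.25 -> could be stanine 3
  z >= -0.75 -> could be stanine 4
  z >= -0.25 -> could be stanine 5
  z >= 0.25 -> could be stanine 6
  z >= 0.75 -> could be stanine 7
  z < 1.25
  z < 1.75
Highest qualifying boundary gives stanine = 7

7


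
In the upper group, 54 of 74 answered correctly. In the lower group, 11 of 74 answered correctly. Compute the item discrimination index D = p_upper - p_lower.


p_upper = 54/74 = 0.7297
p_lower = 11/74 = 0.1486
D = 0.7297 - 0.1486 = 0.5811

0.5811


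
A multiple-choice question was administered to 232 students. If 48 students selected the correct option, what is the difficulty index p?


Item difficulty p = number correct / total examinees
p = 48 / 232
p = 0.2069

0.2069


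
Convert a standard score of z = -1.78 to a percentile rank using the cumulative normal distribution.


CDF(z) = 0.5 * (1 + erf(z/sqrt(2)))
erf(-1.2587) = -0.9249
CDF = 0.0375
Percentile rank = 0.0375 * 100 = 3.75

3.75


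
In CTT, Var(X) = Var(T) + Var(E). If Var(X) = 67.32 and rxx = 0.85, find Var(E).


var_true = rxx * var_obs = 0.85 * 67.32 = 57.222
var_error = var_obs - var_true
var_error = 67.32 - 57.222
var_error = 10.098

10.098


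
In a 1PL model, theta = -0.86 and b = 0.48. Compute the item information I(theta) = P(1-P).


P = 1/(1+exp(-(-0.86-0.48))) = 0.2075
I = P*(1-P) = 0.2075 * 0.7925
I = 0.1644

0.1644


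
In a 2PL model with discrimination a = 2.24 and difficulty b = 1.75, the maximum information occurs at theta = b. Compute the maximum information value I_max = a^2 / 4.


For 2PL, max info at theta = b = 1.75
I_max = a^2 / 4 = 2.24^2 / 4
= 5.0176 / 4
I_max = 1.2544

1.2544


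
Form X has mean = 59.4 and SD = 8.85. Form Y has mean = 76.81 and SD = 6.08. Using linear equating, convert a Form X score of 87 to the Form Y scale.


slope = SD_Y / SD_X = 6.08 / 8.85 ~ 0.687
intercept = mean_Y - slope * mean_X = 76.81 - (6.08 / 8.85) * 59.4 ~ 36.0019
Y = slope * X + intercept. To avoid rounding drift from the rounded slope/intercept, evaluate the equivalent form Y = mean_Y + SD_Y * (X - mean_X) / SD_X at full precision:
Y = 76.81 + 6.08 * (87 - 59.4) / 8.85
Y = 76.81 + 6.08 * 27.6 / 8.85
Y = 76.81 + 167.808 / 8.85
Y = 76.81 + 18.9614
Y = 95.7714

95.7714


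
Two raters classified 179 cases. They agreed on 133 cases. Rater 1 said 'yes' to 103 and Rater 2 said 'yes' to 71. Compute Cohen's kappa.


P_o = 133/179 = 0.743017
P_e = (103*71 + 76*108) / 32041 = 0.484411
kappa = (P_o - P_e) / (1 - P_e)
kappa = (0.743017 - 0.484411) / (1 - 0.484411)
kappa = 0.5016

0.5016


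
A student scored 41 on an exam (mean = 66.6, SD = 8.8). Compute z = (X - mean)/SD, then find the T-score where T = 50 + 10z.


z = (X - mean) / SD = (41 - 66.6) / 8.8
z = -25.6 / 8.8
z = -2.9091
T-score = T = 50 + 10z
Carry z at full precision (z = -25.6 / 8.8) into the conversion:
T-score = 50 + 10 * (-25.6 / 8.8) = 50 + -256 / 8.8
T-score = 50 + -29.0909
T-score = 20.9091

20.9091


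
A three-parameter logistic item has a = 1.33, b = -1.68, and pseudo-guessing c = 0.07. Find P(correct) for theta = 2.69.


logit = 1.33*(2.69 - -1.68) = 5.8121
P* = 1/(1 + exp(-5.8121)) = 0.997
P = 0.07 + (1 - 0.07) * 0.997
P = 0.9972

0.9972


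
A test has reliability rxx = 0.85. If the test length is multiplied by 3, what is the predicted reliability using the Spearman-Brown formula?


r_new = (n * rxx) / (1 + (n-1) * rxx)
r_new = (3 * 0.85) / (1 + 2 * 0.85)
r_new = 2.55 / 2.7
r_new = 0.9444

0.9444


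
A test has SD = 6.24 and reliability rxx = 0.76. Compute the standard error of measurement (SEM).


SEM = SD * sqrt(1 - rxx)
SEM = 6.24 * sqrt(1 - 0.76)
SEM = 6.24 * sqrt(0.24) = 6.24 * 0.489898
SEM = 3.057

3.057


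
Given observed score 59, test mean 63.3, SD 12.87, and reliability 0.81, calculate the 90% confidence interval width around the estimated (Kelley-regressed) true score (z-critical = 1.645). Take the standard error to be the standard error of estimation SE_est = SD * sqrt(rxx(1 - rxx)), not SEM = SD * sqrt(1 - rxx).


True score estimate = 0.81*59 + 0.19*63.3 = 59.817
SE_est = SD * sqrt(rxx * (1 - rxx)) = 12.87 * sqrt(0.81 * 0.19) = 12.87 * sqrt(0.1539) = 5.048913
CI = T_est +/- z * SE_est, so width = 2 * z * SE_est = 2 * 1.645 * 5.048913
Width = 16.6109

16.6109


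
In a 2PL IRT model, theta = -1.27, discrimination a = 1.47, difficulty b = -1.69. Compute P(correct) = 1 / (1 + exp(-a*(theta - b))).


a*(theta - b) = 1.47 * (-1.27 - -1.69) = 0.6174
exp(-0.6174) = 0.5393
P = 1 / (1 + 0.5393)
P = 0.6496

0.6496


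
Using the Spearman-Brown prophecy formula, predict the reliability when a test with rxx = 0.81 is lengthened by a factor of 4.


r_new = (n * rxx) / (1 + (n-1) * rxx)
r_new = (4 * 0.81) / (1 + 3 * 0.81)
r_new = 3.24 / 3.43
r_new = 0.9446

0.9446


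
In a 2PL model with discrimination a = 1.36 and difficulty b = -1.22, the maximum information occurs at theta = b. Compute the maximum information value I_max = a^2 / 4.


For 2PL, max info at theta = b = -1.22
I_max = a^2 / 4 = 1.36^2 / 4
= 1.8496 / 4
I_max = 0.4624

0.4624


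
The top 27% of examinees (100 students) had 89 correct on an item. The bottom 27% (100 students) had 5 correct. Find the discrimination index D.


p_upper = 89/100 = 0.89
p_lower = 5/100 = 0.05
D = 0.89 - 0.05 = 0.84

0.84


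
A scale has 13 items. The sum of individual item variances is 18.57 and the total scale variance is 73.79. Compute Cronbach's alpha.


alpha = (k/(k-1)) * (1 - sum(si^2)/s_total^2)
= (13/12) * (1 - 18.57/73.79)
alpha = 0.8107

0.8107


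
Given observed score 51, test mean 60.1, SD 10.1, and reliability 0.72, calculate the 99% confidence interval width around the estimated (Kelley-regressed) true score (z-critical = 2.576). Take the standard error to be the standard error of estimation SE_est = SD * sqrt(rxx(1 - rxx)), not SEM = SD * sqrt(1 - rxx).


True score estimate = 0.72*51 + 0.28*60.1 = 53.548
SE_est = SD * sqrt(rxx * (1 - rxx)) = 10.1 * sqrt(0.72 * 0.28) = 10.1 * sqrt(0.2016) = 4.534889
CI = T_est +/- z * SE_est, so width = 2 * z * SE_est = 2 * 2.576 * 4.534889
Width = 23.3637

23.3637


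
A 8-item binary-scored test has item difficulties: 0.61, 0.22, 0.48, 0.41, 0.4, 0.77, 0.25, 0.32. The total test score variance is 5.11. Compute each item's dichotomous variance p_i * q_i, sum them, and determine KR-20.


For each item, compute p_i * q_i:
  Item 1: 0.61 * 0.39 = 0.2379
  Item 2: 0.22 * 0.78 = 0.1716
  Item 3: 0.48 * 0.52 = 0.2496
  Item 4: 0.41 * 0.59 = 0.2419
  Item 5: 0.4 * 0.6 = 0.24
  Item 6: 0.77 * 0.23 = 0.1771
  Item 7: 0.25 * 0.75 = 0.1875
  Item 8: 0.32 * 0.68 = 0.2176
Sum(p_i * q_i) = 0.2379 + 0.1716 + 0.2496 + 0.2419 + 0.24 + 0.1771 + 0.1875 + 0.2176 = 1.7232
KR-20 = (k/(k-1)) * (1 - Sum(p_i*q_i) / Var_total)
= (8/7) * (1 - 1.7232/5.11)
= 1.1429 * 0.6628
KR-20 = 0.7575

0.7575


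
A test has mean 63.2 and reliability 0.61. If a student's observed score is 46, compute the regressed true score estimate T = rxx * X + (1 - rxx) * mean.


T_est = rxx * X + (1 - rxx) * mean
T_est = 0.61 * 46 + 0.39 * 63.2
T_est = 28.06 + 24.648
T_est = 52.708

52.708


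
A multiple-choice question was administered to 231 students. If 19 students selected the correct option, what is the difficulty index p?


Item difficulty p = number correct / total examinees
p = 19 / 231
p = 0.0823

0.0823


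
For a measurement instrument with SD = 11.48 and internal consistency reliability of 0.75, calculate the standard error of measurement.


SEM = SD * sqrt(1 - rxx)
SEM = 11.48 * sqrt(1 - 0.75)
SEM = 11.48 * sqrt(0.25) = 11.48 * 0.5
SEM = 5.74

5.74


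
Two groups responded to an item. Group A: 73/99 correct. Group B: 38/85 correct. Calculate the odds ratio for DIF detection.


Odds_A = 73/26 = 2.8077
Odds_B = 38/47 = 0.8085
OR = Odds_A / Odds_B = 2.8077 / 0.8085
Exactly, OR = (73 * 47) / (26 * 38) = 3431 / 988
OR = 3.4727

3.4727


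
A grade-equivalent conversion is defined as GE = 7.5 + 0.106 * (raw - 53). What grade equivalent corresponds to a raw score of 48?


raw - median = 48 - 53 = -5
slope * diff = 0.106 * -5 = -0.53
GE = 7.5 + -0.53
GE = 6.97

6.97
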